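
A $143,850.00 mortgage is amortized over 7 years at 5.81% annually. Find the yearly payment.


Formula: PMT = PV * r / (1 - (1+r)^(-n))
Denominator: 1 - (1 + 0.0581)^(-7) = 0.326538
Numerator: $143,850.00 * 0.0581 = 8357.685
PMT = 8357.685 / 0.326538 = $25,594.82

$25,594.82


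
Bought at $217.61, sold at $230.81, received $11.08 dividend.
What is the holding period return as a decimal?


Formula: HPR = (P1 - P0 + D) / P0
Gain: $230.81 - $217.61 + $11.08 = $24.28
HPR = $24.28 / $217.61 = 0.1116

0.1116


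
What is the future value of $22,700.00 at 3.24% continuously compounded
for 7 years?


Formula: FV = P * e^(r*t)
Exponent: r*t = 0.0324 * 7 = 0.2268
e^(0.2268) = 1.254579
FV = $22,700.00 * 1.254579 = $28,478.94

$28,478.94


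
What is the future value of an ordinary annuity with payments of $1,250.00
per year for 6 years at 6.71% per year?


Formula: FV = PMT * ((1+r)^n - 1) / r
Growth factor: (1 + 0.0671)^6 = 1.476491
Numerator: 1.476491 - 1 = 0.476491
FV = $1,250.00 * 0.476491 / 0.0671 = $8,876.50

$8,876.50


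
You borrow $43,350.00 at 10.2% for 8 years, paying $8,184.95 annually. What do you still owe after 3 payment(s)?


Formula: Balance = PV*(1+r)^k - PMT*((1+r)^k - 1)/r
Growth: (1 + 0.102)^3 = 1.338273
Accumulated factor: ((1+r)^k - 1)/r = 3.316404
Balance = $43,350.00 * 1.338273 - $8,184.95 * 3.316404
Balance = $30,869.54

$30,869.54


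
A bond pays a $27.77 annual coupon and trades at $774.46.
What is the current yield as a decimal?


Formula: Current yield = annual coupon / price
Substituting: CY = $27.77 / $774.46
CY = 0.035857

0.035857


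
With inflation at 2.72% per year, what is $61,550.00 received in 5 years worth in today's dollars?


Formula: Real value = nominal / (1 + inflation)^years
Price level: (1 + 0.0272)^5 = 1.143602
Real value = $61,550.00 / 1.143602 = $53,821.15

$53,821.15


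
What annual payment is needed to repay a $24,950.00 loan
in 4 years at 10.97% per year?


Formula: PMT = PV * r / (1 - (1+r)^(-n))
Denominator: 1 - (1 + 0.1097)^(-4) = 0.340556
Numerator: $24,950.00 * 0.1097 = 2737.015
PMT = 2737.015 / 0.340556 = $8,036.89

$8,036.89


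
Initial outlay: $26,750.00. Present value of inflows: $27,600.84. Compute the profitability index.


Formula: PI = PV(cash flows) / initial investment
Substituting: PI = $27,600.84 / $26,750.00
PI = 1.0318

1.0318


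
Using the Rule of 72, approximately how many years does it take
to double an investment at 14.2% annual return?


Formula: Years ≈ 72 / r
Substituting: Years ≈ 72 / 14.2
Years ≈ 5.1

5.1 years


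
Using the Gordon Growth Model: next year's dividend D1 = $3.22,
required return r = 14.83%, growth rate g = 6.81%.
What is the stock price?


Formula: P = D1 / (r - g)
Spread: r - g = 0.1483 - 0.0681 = 0.0802
Substituting: P = $3.22 / 0.0802
P = $40.15

$40.15


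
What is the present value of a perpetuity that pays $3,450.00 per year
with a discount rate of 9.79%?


Formula: PV = C / r
Substituting: PV = $3,450.00 / 0.0979
PV = $35,240.04

$35,240.04


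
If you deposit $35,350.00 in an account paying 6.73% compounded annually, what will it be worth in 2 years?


Formula: FV = P * (1 + r)^n
Substituting: FV = $35,350.00 * (1 + 0.0673)^2
Growth factor: (1.0673)^2 = 1.139129
FV = $35,350.00 * 1.139129 = $40,268.22

$40,268.22


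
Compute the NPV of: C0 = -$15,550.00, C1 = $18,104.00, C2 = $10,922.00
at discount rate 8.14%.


Formula: NPV = C0 + C1/(1+r) + C2/(1+r)^2
Discount C1: $18,104.00 / (1 + 0.0814) = $16,741.26
Discount C2: $10,922.00 / (1 + 0.0814)^2 = $9,339.63
NPV = -$15,550.00 + $16,741.26 + $9,339.63 = $10,530.89

$10,530.89


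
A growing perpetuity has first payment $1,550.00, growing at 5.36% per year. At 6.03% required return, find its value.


Formula: PV = C / (r - g)
Spread: r - g = 0.0603 - 0.0536 = 0.0067
Substituting: PV = $1,550.00 / 0.0067
PV = $231,343.28

$231,343.28


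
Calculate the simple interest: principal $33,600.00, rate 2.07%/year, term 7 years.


Formula: I = P * r * t
Substituting: I = $33,600.00 * 0.0207 * 7
Step: I = $33,600.00 * 0.1449
I = $4,868.64

$4,868.64


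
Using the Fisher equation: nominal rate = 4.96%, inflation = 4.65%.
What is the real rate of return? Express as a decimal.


Formula: (1 + r_real) = (1 + r_nom) / (1 + inflation)
Substituting: (1 + r_real) = 1.0496 / 1.0465
(1 + r_real) = 1.002962
r_real = 1.002962 - 1 = 0.002962

0.002962


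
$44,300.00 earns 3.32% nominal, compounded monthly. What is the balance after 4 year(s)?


Formula: FV = P * (1 + r/m)^(m*t)
Period rate: r/m = 0.0332 / 12 = 0.002767
Total periods: m*t = 12 * 4 = 48
Growth factor: (1 + 0.002767)^48 = 1.141812
FV = $44,300.00 * 1.141812 = $50,582.28

$50,582.28


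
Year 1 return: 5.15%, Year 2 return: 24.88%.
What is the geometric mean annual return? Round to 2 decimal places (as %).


Formula: Geometric mean = ((1+r1)*(1+r2))^(1/2) - 1
Product: (1 + 0.0515) * (1 + 0.2488) = 1.0515 * 1.2488 = 1.313113
Square root: 1.313113^0.5 = 1.145912
Geometric mean = 1.145912 - 1 = 0.145912
As percentage: 14.59%

14.59%


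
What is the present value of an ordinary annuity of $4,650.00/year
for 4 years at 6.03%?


Formula: PV = PMT * (1 - (1+r)^(-n)) / r
Discount factor: (1 + 0.0603)^(-4) = 0.791198
Bracket: 1 - 0.791198 = 0.208802
PV = $4,650.00 * 0.208802 / 0.0603 = $16,101.68

$16,101.68


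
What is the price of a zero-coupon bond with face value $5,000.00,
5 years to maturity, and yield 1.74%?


Formula: Price = FV / (1 + r)^n
Substituting: Price = $5,000.00 / (1 + 0.0174)^5
Discount factor: (1.0174)^5 = 1.090081
Price = $5,000.00 / 1.090081 = $4,586.82

$4,586.82


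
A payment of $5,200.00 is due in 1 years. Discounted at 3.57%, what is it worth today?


Formula: PV = FV / (1 + r)^n
Substituting: PV = $5,200.00 / (1 + 0.0357)^1
Discount factor: (1.0357)^1 = 1.0357
PV = $5,200.00 / 1.0357 = $5,020.76

$5,020.76


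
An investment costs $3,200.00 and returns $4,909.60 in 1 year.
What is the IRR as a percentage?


Formula: IRR = C1/C0 - 1
Substituting: IRR = $4,909.60 / $3,200.00 - 1
Ratio: 1.53425 - 1 = 0.53425
IRR = 53.425%

53.425%


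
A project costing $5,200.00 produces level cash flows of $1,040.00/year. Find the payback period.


Formula: Payback = investment / annual cash flow
Substituting: Payback = $5,200.00 / $1,040.00
Payback = 5.0 years

5.0 years


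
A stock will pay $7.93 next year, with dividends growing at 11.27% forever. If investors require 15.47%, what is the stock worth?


Formula: P = D1 / (r - g)
Spread: r - g = 0.1547 - 0.1127 = 0.042
Substituting: P = $7.93 / 0.042
P = $188.81

$188.81


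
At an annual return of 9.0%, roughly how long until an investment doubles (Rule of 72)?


Formula: Years ≈ 72 / r
Substituting: Years ≈ 72 / 9.0
Years ≈ 8.0

8.0 years


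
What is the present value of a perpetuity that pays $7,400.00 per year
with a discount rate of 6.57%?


Formula: PV = C / r
Substituting: PV = $7,400.00 / 0.0657
PV = $112,633.18

$112,633.18


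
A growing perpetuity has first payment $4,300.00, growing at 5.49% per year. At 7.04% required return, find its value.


Formula: PV = C / (r - g)
Spread: r - g = 0.0704 - 0.0549 = 0.0155
Substituting: PV = $4,300.00 / 0.0155
PV = $277,419.35

$277,419.35


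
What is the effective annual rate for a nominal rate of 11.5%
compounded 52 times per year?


Formula: EAR = (1 + r/m)^m - 1
Period rate: r/m = 0.115 / 52 = 0.002212
Compounding: (1 + 0.002212)^52 = 1.121731
EAR = 1.121731 - 1 = 0.121731

0.121731


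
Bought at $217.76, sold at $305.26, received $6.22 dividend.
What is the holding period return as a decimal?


Formula: HPR = (P1 - P0 + D) / P0
Gain: $305.26 - $217.76 + $6.22 = $93.72
HPR = $93.72 / $217.76 = 0.4304

0.4304


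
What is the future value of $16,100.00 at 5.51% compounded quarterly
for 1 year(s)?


Formula: FV = P * (1 + r/m)^(m*t)
Period rate: r/m = 0.0551 / 4 = 0.013775
Total periods: m*t = 4 * 1 = 4
Growth factor: (1 + 0.013775)^4 = 1.056249
FV = $16,100.00 * 1.056249 = $17,005.61

$17,005.61


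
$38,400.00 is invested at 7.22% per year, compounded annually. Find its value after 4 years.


Formula: FV = P * (1 + r)^n
Substituting: FV = $38,400.00 * (1 + 0.0722)^4
Growth factor: (1.0722)^4 = 1.32161
FV = $38,400.00 * 1.32161 = $50,749.81

$50,749.81


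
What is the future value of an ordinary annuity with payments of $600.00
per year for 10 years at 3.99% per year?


Formula: FV = PMT * ((1+r)^n - 1) / r
Growth factor: (1 + 0.0399)^10 = 1.478822
Numerator: 1.478822 - 1 = 0.478822
FV = $600.00 * 0.478822 / 0.0399 = $7,200.32

$7,200.32


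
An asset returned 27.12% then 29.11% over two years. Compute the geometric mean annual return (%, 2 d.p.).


Formula: Geometric mean = ((1+r1)*(1+r2))^(1/2) - 1
Product: (1 + 0.2712) * (1 + 0.2911) = 1.2712 * 1.2911 = 1.641246
Square root: 1.641246^0.5 = 1.281111
Geometric mean = 1.281111 - 1 = 0.281111
As percentage: 28.11%

28.11%


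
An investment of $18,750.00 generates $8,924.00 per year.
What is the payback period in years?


Formula: Payback = investment / annual cash flow
Substituting: Payback = $18,750.00 / $8,924.00
Payback = 2.1011 years

2.1011 years


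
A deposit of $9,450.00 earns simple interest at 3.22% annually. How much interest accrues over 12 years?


Formula: I = P * r * t
Substituting: I = $9,450.00 * 0.0322 * 12
Step: I = $9,450.00 * 0.3864
I = $3,651.48

$3,651.48


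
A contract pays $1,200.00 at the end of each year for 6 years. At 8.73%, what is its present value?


Formula: PV = PMT * (1 - (1+r)^(-n)) / r
Discount factor: (1 + 0.0873)^(-6) = 0.605207
Bracket: 1 - 0.605207 = 0.394793
PV = $1,200.00 * 0.394793 / 0.0873 = $5,426.71

$5,426.71


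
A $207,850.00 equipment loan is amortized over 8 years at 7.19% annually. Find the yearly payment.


Formula: PMT = PV * r / (1 - (1+r)^(-n))
Denominator: 1 - (1 + 0.0719)^(-8) = 0.426193
Numerator: $207,850.00 * 0.0719 = 14944.415
PMT = 14944.415 / 0.426193 = $35,064.90

$35,064.90


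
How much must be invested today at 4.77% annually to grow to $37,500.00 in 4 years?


Formula: PV = FV / (1 + r)^n
Substituting: PV = $37,500.00 / (1 + 0.0477)^4
Discount factor: (1.0477)^4 = 1.204891
PV = $37,500.00 / 1.204891 = $31,123.15

$31,123.15


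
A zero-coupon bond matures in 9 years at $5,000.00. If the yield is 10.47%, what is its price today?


Formula: Price = FV / (1 + r)^n
Substituting: Price = $5,000.00 / (1 + 0.1047)^9
Discount factor: (1.1047)^9 = 2.450187
Price = $5,000.00 / 2.450187 = $2,040.66

$2,040.66


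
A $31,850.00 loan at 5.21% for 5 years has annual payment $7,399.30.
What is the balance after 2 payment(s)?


Formula: Balance = PV*(1+r)^k - PMT*((1+r)^k - 1)/r
Growth: (1 + 0.0521)^2 = 1.106914
Accumulated factor: ((1+r)^k - 1)/r = 2.0521
Balance = $31,850.00 * 1.106914 - $7,399.30 * 2.0521
Balance = $20,071.12

$20,071.12


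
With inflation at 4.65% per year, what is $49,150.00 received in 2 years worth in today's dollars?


Formula: Real value = nominal / (1 + inflation)^years
Price level: (1 + 0.0465)^2 = 1.095162
Real value = $49,150.00 / 1.095162 = $44,879.19

$44,879.19


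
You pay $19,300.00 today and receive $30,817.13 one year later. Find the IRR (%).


Formula: IRR = C1/C0 - 1
Substituting: IRR = $30,817.13 / $19,300.00 - 1
Ratio: 1.596742 - 1 = 0.596742
IRR = 59.6742%

59.6742%


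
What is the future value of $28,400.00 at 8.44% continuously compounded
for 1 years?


Formula: FV = P * e^(r*t)
Exponent: r*t = 0.0844 * 1 = 0.0844
e^(0.0844) = 1.088064
FV = $28,400.00 * 1.088064 = $30,901.02

$30,901.02


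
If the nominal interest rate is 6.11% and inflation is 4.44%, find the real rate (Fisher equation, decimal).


Formula: (1 + r_real) = (1 + r_nom) / (1 + inflation)
Substituting: (1 + r_real) = 1.0611 / 1.0444
(1 + r_real) = 1.01599
r_real = 1.01599 - 1 = 0.01599

0.01599


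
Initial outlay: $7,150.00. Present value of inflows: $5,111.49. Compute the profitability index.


Formula: PI = PV(cash flows) / initial investment
Substituting: PI = $5,111.49 / $7,150.00
PI = 0.7149

0.7149


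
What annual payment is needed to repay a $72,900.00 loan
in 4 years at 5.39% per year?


Formula: PMT = PV * r / (1 - (1+r)^(-n))
Denominator: 1 - (1 + 0.0539)^(-4) = 0.189408
Numerator: $72,900.00 * 0.0539 = 3929.31
PMT = 3929.31 / 0.189408 = $20,745.23

$20,745.23


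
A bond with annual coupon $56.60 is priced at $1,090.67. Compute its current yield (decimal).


Formula: Current yield = annual coupon / price
Substituting: CY = $56.60 / $1,090.67
CY = 0.051895

0.051895


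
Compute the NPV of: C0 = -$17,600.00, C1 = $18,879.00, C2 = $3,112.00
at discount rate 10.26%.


Formula: NPV = C0 + C1/(1+r) + C2/(1+r)^2
Discount C1: $18,879.00 / (1 + 0.1026) = $17,122.26
Discount C2: $3,112.00 / (1 + 0.1026)^2 = $2,559.79
NPV = -$17,600.00 + $17,122.26 + $2,559.79 = $2,082.04

$2,082.04


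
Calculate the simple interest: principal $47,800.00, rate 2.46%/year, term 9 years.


Formula: I = P * r * t
Substituting: I = $47,800.00 * 0.0246 * 9
Step: I = $47,800.00 * 0.2214
I = $10,582.92

$10,582.92


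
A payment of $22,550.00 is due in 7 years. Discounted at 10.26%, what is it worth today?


Formula: PV = FV / (1 + r)^n
Substituting: PV = $22,550.00 / (1 + 0.1026)^7
Discount factor: (1.1026)^7 = 1.981189
PV = $22,550.00 / 1.981189 = $11,382.05

$11,382.05


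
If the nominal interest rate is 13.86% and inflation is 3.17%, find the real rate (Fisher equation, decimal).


Formula: (1 + r_real) = (1 + r_nom) / (1 + inflation)
Substituting: (1 + r_real) = 1.1386 / 1.0317
(1 + r_real) = 1.103615
r_real = 1.103615 - 1 = 0.103615

0.103615


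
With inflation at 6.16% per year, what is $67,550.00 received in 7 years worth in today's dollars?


Formula: Real value = nominal / (1 + inflation)^years
Price level: (1 + 0.0616)^7 = 1.51959
Real value = $67,550.00 / 1.51959 = $44,452.79

$44,452.79


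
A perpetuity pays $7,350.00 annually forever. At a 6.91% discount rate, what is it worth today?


Formula: PV = C / r
Substituting: PV = $7,350.00 / 0.0691
PV = $106,367.58

$106,367.58


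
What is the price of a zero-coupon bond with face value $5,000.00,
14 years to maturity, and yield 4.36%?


Formula: Price = FV / (1 + r)^n
Substituting: Price = $5,000.00 / (1 + 0.0436)^14
Discount factor: (1.0436)^14 = 1.817511
Price = $5,000.00 / 1.817511 = $2,751.02

$2,751.02


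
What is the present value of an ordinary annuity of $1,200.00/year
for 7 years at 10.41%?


Formula: PV = PMT * (1 - (1+r)^(-n)) / r
Discount factor: (1 + 0.1041)^(-7) = 0.499967
Bracket: 1 - 0.499967 = 0.500033
PV = $1,200.00 * 0.500033 / 0.1041 = $5,764.07

$5,764.07


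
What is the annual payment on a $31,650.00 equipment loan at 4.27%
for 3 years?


Formula: PMT = PV * r / (1 - (1+r)^(-n))
Denominator: 1 - (1 + 0.0427)^(-3) = 0.117892
Numerator: $31,650.00 * 0.0427 = 1351.455
PMT = 1351.455 / 0.117892 = $11,463.52

$11,463.52


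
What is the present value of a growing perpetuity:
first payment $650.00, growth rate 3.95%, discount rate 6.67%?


Formula: PV = C / (r - g)
Spread: r - g = 0.0667 - 0.0395 = 0.0272
Substituting: PV = $650.00 / 0.0272
PV = $23,897.06

$23,897.06


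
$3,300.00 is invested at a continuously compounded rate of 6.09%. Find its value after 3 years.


Formula: FV = P * e^(r*t)
Exponent: r*t = 0.0609 * 3 = 0.1827
e^(0.1827) = 1.200454
FV = $3,300.00 * 1.200454 = $3,961.50

$3,961.50


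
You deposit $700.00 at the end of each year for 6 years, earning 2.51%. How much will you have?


Formula: FV = PMT * ((1+r)^n - 1) / r
Growth factor: (1 + 0.0251)^6 = 1.160372
Numerator: 1.160372 - 1 = 0.160372
FV = $700.00 * 0.160372 / 0.0251 = $4,472.54

$4,472.54


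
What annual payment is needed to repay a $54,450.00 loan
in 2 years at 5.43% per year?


Formula: PMT = PV * r / (1 - (1+r)^(-n))
Denominator: 1 - (1 + 0.0543)^(-2) = 0.100354
Numerator: $54,450.00 * 0.0543 = 2956.635
PMT = 2956.635 / 0.100354 = $29,462.01

$29,462.01


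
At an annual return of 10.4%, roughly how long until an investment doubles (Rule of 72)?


Formula: Years ≈ 72 / r
Substituting: Years ≈ 72 / 10.4
Years ≈ 6.9

6.9 years


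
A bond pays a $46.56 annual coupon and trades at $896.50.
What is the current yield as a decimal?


Formula: Current yield = annual coupon / price
Substituting: CY = $46.56 / $896.50
CY = 0.051935

0.051935


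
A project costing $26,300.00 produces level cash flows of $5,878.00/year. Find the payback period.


Formula: Payback = investment / annual cash flow
Substituting: Payback = $26,300.00 / $5,878.00
Payback = 4.4743 years

4.4743 years


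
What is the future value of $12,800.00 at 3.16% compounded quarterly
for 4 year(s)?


Formula: FV = P * (1 + r/m)^(m*t)
Period rate: r/m = 0.0316 / 4 = 0.0079
Total periods: m*t = 4 * 4 = 16
Growth factor: (1 + 0.0079)^16 = 1.134173
FV = $12,800.00 * 1.134173 = $14,517.41

$14,517.41


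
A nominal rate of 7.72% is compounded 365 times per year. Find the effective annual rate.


Formula: EAR = (1 + r/m)^m - 1
Period rate: r/m = 0.0772 / 365 = 0.000212
Compounding: (1 + 0.000212)^365 = 1.080249
EAR = 1.080249 - 1 = 0.080249

0.080249


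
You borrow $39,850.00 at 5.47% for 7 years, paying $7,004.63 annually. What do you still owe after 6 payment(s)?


Formula: Balance = PV*(1+r)^k - PMT*((1+r)^k - 1)/r
Growth: (1 + 0.0547)^6 = 1.376492
Accumulated factor: ((1+r)^k - 1)/r = 6.882851
Balance = $39,850.00 * 1.376492 - $7,004.63 * 6.882851
Balance = $6,641.38

$6,641.38


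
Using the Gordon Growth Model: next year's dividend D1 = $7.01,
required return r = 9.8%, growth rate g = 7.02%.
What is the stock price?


Formula: P = D1 / (r - g)
Spread: r - g = 0.098 - 0.0702 = 0.0278
Substituting: P = $7.01 / 0.0278
P = $252.16

$252.16


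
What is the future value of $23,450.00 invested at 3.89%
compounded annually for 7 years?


Formula: FV = P * (1 + r)^n
Substituting: FV = $23,450.00 * (1 + 0.0389)^7
Growth factor: (1.0389)^7 = 1.30622
FV = $23,450.00 * 1.30622 = $30,630.85

$30,630.85


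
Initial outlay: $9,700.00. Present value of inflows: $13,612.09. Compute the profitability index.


Formula: PI = PV(cash flows) / initial investment
Substituting: PI = $13,612.09 / $9,700.00
PI = 1.4033

1.4033


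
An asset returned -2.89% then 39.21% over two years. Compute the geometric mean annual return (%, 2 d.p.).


Formula: Geometric mean = ((1+r1)*(1+r2))^(1/2) - 1
Product: (1 + -0.0289) * (1 + 0.3921) = 0.9711 * 1.3921 = 1.351868
Square root: 1.351868^0.5 = 1.162699
Geometric mean = 1.162699 - 1 = 0.162699
As percentage: 16.27%

16.27%


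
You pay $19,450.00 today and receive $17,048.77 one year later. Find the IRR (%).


Formula: IRR = C1/C0 - 1
Substituting: IRR = $17,048.77 / $19,450.00 - 1
Ratio: 0.876543 - 1 = -0.123457
IRR = -12.3457%

-12.3457%


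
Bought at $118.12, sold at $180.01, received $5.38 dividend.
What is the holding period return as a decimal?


Formula: HPR = (P1 - P0 + D) / P0
Gain: $180.01 - $118.12 + $5.38 = $67.27
HPR = $67.27 / $118.12 = 0.5695

0.5695


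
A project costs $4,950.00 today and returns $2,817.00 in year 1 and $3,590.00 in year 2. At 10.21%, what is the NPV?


Formula: NPV = C0 + C1/(1+r) + C2/(1+r)^2
Discount C1: $2,817.00 / (1 + 0.1021) = $2,556.03
Discount C2: $3,590.00 / (1 + 0.1021)^2 = $2,955.65
NPV = -$4,950.00 + $2,556.03 + $2,955.65 = $561.68

$561.68


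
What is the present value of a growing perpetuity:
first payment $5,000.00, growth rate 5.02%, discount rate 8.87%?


Formula: PV = C / (r - g)
Spread: r - g = 0.0887 - 0.0502 = 0.0385
Substituting: PV = $5,000.00 / 0.0385
PV = $129,870.13

$129,870.13


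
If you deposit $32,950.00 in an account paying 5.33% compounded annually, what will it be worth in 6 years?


Formula: FV = P * (1 + r)^n
Substituting: FV = $32,950.00 * (1 + 0.0533)^6
Growth factor: (1.0533)^6 = 1.365565
FV = $32,950.00 * 1.365565 = $44,995.38

$44,995.38


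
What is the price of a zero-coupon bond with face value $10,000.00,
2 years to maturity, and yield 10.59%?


Formula: Price = FV / (1 + r)^n
Substituting: Price = $10,000.00 / (1 + 0.1059)^2
Discount factor: (1.1059)^2 = 1.223015
Price = $10,000.00 / 1.223015 = $8,176.52

$8,176.52


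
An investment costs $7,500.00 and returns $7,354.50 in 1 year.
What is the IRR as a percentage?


Formula: IRR = C1/C0 - 1
Substituting: IRR = $7,354.50 / $7,500.00 - 1
Ratio: 0.9806 - 1 = -0.0194
IRR = -1.94%

-1.94%


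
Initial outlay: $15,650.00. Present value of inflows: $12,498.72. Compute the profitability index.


Formula: PI = PV(cash flows) / initial investment
Substituting: PI = $12,498.72 / $15,650.00
PI = 0.7986

0.7986


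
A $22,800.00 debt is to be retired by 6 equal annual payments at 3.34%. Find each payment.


Formula: PMT = PV * r / (1 - (1+r)^(-n))
Denominator: 1 - (1 + 0.0334)^(-6) = 0.178913
Numerator: $22,800.00 * 0.0334 = 761.52
PMT = 761.52 / 0.178913 = $4,256.37

$4,256.37


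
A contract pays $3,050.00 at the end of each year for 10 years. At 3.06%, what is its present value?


Formula: PV = PMT * (1 - (1+r)^(-n)) / r
Discount factor: (1 + 0.0306)^(-10) = 0.739773
Bracket: 1 - 0.739773 = 0.260227
PV = $3,050.00 * 0.260227 / 0.0306 = $25,937.63

$25,937.63


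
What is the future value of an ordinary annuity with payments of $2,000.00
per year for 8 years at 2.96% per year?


Formula: FV = PMT * ((1+r)^n - 1) / r
Growth factor: (1 + 0.0296)^8 = 1.26284
Numerator: 1.26284 - 1 = 0.26284
FV = $2,000.00 * 0.26284 / 0.0296 = $17,759.45

$17,759.45


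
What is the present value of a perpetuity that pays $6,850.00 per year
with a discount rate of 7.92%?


Formula: PV = C / r
Substituting: PV = $6,850.00 / 0.0792
PV = $86,489.90

$86,489.90


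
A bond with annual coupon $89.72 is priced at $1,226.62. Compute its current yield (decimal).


Formula: Current yield = annual coupon / price
Substituting: CY = $89.72 / $1,226.62
CY = 0.073144

0.073144


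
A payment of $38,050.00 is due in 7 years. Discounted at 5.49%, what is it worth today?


Formula: PV = FV / (1 + r)^n
Substituting: PV = $38,050.00 / (1 + 0.0549)^7
Discount factor: (1.0549)^7 = 1.453714
PV = $38,050.00 / 1.453714 = $26,174.33

$26,174.33


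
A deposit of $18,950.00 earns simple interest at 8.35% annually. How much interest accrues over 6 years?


Formula: I = P * r * t
Substituting: I = $18,950.00 * 0.0835 * 6
Step: I = $18,950.00 * 0.501
I = $9,493.95

$9,493.95


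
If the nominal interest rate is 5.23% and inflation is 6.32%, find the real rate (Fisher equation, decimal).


Formula: (1 + r_real) = (1 + r_nom) / (1 + inflation)
Substituting: (1 + r_real) = 1.0523 / 1.0632
(1 + r_real) = 0.989748
r_real = 0.989748 - 1 = -0.010252

-0.010252


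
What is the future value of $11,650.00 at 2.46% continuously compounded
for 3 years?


Formula: FV = P * e^(r*t)
Exponent: r*t = 0.0246 * 3 = 0.0738
e^(0.0738) = 1.076591
FV = $11,650.00 * 1.076591 = $12,542.29

$12,542.29


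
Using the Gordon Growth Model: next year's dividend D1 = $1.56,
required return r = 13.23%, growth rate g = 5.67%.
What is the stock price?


Formula: P = D1 / (r - g)
Spread: r - g = 0.1323 - 0.0567 = 0.0756
Substituting: P = $1.56 / 0.0756
P = $20.63

$20.63


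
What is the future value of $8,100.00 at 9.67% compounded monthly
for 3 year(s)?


Formula: FV = P * (1 + r/m)^(m*t)
Period rate: r/m = 0.0967 / 12 = 0.008058
Total periods: m*t = 12 * 3 = 36
Growth factor: (1 + 0.008058)^36 = 1.335008
FV = $8,100.00 * 1.335008 = $10,813.57

$10,813.57


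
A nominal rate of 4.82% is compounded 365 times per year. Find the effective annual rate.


Formula: EAR = (1 + r/m)^m - 1
Period rate: r/m = 0.0482 / 365 = 0.000132
Compounding: (1 + 0.000132)^365 = 1.049377
EAR = 1.049377 - 1 = 0.049377

0.049377


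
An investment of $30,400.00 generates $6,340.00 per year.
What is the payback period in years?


Formula: Payback = investment / annual cash flow
Substituting: Payback = $30,400.00 / $6,340.00
Payback = 4.795 years

4.795 years


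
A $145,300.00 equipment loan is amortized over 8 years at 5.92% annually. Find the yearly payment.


Formula: PMT = PV * r / (1 - (1+r)^(-n))
Denominator: 1 - (1 + 0.0592)^(-8) = 0.368787
Numerator: $145,300.00 * 0.0592 = 8601.76
PMT = 8601.76 / 0.368787 = $23,324.49

$23,324.49


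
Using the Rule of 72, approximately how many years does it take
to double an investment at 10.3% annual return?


Formula: Years ≈ 72 / r
Substituting: Years ≈ 72 / 10.3
Years ≈ 7.0

7.0 years


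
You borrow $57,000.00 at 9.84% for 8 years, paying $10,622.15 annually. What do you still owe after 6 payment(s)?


Formula: Balance = PV*(1+r)^k - PMT*((1+r)^k - 1)/r
Growth: (1 + 0.0984)^6 = 1.756156
Accumulated factor: ((1+r)^k - 1)/r = 7.684514
Balance = $57,000.00 * 1.756156 - $10,622.15 * 7.684514
Balance = $18,474.84

$18,474.84


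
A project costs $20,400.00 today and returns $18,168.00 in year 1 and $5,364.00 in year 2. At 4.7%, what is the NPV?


Formula: NPV = C0 + C1/(1+r) + C2/(1+r)^2
Discount C1: $18,168.00 / (1 + 0.047) = $17,352.44
Discount C2: $5,364.00 / (1 + 0.047)^2 = $4,893.23
NPV = -$20,400.00 + $17,352.44 + $4,893.23 = $1,845.66

$1,845.66


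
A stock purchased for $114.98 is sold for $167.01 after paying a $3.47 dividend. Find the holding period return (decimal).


Formula: HPR = (P1 - P0 + D) / P0
Gain: $167.01 - $114.98 + $3.47 = $55.50
HPR = $55.50 / $114.98 = 0.4827

0.4827


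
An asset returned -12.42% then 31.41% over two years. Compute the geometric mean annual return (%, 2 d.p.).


Formula: Geometric mean = ((1+r1)*(1+r2))^(1/2) - 1
Product: (1 + -0.1242) * (1 + 0.3141) = 0.8758 * 1.3141 = 1.150889
Square root: 1.150889^0.5 = 1.072795
Geometric mean = 1.072795 - 1 = 0.072795
As percentage: 7.28%

7.28%


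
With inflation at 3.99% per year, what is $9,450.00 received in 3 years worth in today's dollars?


Formula: Real value = nominal / (1 + inflation)^years
Price level: (1 + 0.0399)^3 = 1.12454
Real value = $9,450.00 / 1.12454 = $8,403.44

$8,403.44


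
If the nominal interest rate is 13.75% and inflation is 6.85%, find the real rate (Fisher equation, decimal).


Formula: (1 + r_real) = (1 + r_nom) / (1 + inflation)
Substituting: (1 + r_real) = 1.1375 / 1.0685
(1 + r_real) = 1.064577
r_real = 1.064577 - 1 = 0.064577

0.064577


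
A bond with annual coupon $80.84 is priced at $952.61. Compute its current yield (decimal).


Formula: Current yield = annual coupon / price
Substituting: CY = $80.84 / $952.61
CY = 0.084862

0.084862


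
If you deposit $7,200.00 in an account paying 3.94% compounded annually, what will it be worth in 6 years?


Formula: FV = P * (1 + r)^n
Substituting: FV = $7,200.00 * (1 + 0.0394)^6
Growth factor: (1.0394)^6 = 1.260945
FV = $7,200.00 * 1.260945 = $9,078.81

$9,078.81


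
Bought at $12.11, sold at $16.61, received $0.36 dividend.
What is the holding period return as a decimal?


Formula: HPR = (P1 - P0 + D) / P0
Gain: $16.61 - $12.11 + $0.36 = $4.86
HPR = $4.86 / $12.11 = 0.4013

0.4013


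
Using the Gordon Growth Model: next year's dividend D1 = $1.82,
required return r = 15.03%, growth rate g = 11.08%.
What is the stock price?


Formula: P = D1 / (r - g)
Spread: r - g = 0.1503 - 0.1108 = 0.0395
Substituting: P = $1.82 / 0.0395
P = $46.08

$46.08


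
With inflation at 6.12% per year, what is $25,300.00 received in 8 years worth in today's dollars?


Formula: Real value = nominal / (1 + inflation)^years
Price level: (1 + 0.0612)^8 = 1.60834
Real value = $25,300.00 / 1.60834 = $15,730.50

$15,730.50


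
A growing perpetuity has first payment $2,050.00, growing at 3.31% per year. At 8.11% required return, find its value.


Formula: PV = C / (r - g)
Spread: r - g = 0.0811 - 0.0331 = 0.048
Substituting: PV = $2,050.00 / 0.048
PV = $42,708.33

$42,708.33


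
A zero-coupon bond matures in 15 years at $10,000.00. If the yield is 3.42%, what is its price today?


Formula: Price = FV / (1 + r)^n
Substituting: Price = $10,000.00 / (1 + 0.0342)^15
Discount factor: (1.0342)^15 = 1.656029
Price = $10,000.00 / 1.656029 = $6,038.54

$6,038.54


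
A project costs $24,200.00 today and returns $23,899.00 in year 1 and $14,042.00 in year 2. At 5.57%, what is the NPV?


Formula: NPV = C0 + C1/(1+r) + C2/(1+r)^2
Discount C1: $23,899.00 / (1 + 0.0557) = $22,638.06
Discount C2: $14,042.00 / (1 + 0.0557)^2 = $12,599.34
NPV = -$24,200.00 + $22,638.06 + $12,599.34 = $11,037.40

$11,037.40


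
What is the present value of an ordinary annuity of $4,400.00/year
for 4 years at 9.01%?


Formula: PV = PMT * (1 - (1+r)^(-n)) / r
Discount factor: (1 + 0.0901)^(-4) = 0.708165
Bracket: 1 - 0.708165 = 0.291835
PV = $4,400.00 * 0.291835 / 0.0901 = $14,251.64

$14,251.64


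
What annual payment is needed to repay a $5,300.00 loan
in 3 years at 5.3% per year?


Formula: PMT = PV * r / (1 - (1+r)^(-n))
Denominator: 1 - (1 + 0.053)^(-3) = 0.143525
Numerator: $5,300.00 * 0.053 = 280.9
PMT = 280.9 / 0.143525 = $1,957.16

$1,957.16


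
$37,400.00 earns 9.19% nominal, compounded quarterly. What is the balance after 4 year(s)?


Formula: FV = P * (1 + r/m)^(m*t)
Period rate: r/m = 0.0919 / 4 = 0.022975
Total periods: m*t = 4 * 4 = 16
Growth factor: (1 + 0.022975)^16 = 1.43827
FV = $37,400.00 * 1.43827 = $53,791.29

$53,791.29


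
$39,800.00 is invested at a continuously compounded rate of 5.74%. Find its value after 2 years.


Formula: FV = P * e^(r*t)
Exponent: r*t = 0.0574 * 2 = 0.1148
e^(0.1148) = 1.121649
FV = $39,800.00 * 1.121649 = $44,641.63

$44,641.63


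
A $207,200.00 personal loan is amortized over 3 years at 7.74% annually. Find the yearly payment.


Formula: PMT = PV * r / (1 - (1+r)^(-n))
Denominator: 1 - (1 + 0.0774)^(-3) = 0.200407
Numerator: $207,200.00 * 0.0774 = 16037.28
PMT = 16037.28 / 0.200407 = $80,023.63

$80,023.63


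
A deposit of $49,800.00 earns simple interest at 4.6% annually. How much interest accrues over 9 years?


Formula: I = P * r * t
Substituting: I = $49,800.00 * 0.046 * 9
Step: I = $49,800.00 * 0.414
I = $20,617.20

$20,617.20


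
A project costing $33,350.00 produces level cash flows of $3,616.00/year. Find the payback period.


Formula: Payback = investment / annual cash flow
Substituting: Payback = $33,350.00 / $3,616.00
Payback = 9.2229 years

9.2229 years


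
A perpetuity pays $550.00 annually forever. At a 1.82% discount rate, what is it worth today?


Formula: PV = C / r
Substituting: PV = $550.00 / 0.0182
PV = $30,219.78

$30,219.78


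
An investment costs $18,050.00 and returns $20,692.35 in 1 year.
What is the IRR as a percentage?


Formula: IRR = C1/C0 - 1
Substituting: IRR = $20,692.35 / $18,050.00 - 1
Ratio: 1.146391 - 1 = 0.146391
IRR = 14.6391%

14.6391%


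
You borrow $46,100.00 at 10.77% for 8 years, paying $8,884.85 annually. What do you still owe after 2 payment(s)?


Formula: Balance = PV*(1+r)^k - PMT*((1+r)^k - 1)/r
Growth: (1 + 0.1077)^2 = 1.226999
Accumulated factor: ((1+r)^k - 1)/r = 2.1077
Balance = $46,100.00 * 1.226999 - $8,884.85 * 2.1077
Balance = $37,838.07

$37,838.07


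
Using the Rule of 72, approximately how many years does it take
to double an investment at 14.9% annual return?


Formula: Years ≈ 72 / r
Substituting: Years ≈ 72 / 14.9
Years ≈ 4.8

4.8 years


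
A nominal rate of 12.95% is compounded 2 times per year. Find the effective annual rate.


Formula: EAR = (1 + r/m)^m - 1
Period rate: r/m = 0.1295 / 2 = 0.06475
Compounding: (1 + 0.06475)^2 = 1.133693
EAR = 1.133693 - 1 = 0.133693

0.133693


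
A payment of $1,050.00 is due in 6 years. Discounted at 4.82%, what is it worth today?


Formula: PV = FV / (1 + r)^n
Substituting: PV = $1,050.00 / (1 + 0.0482)^6
Discount factor: (1.0482)^6 = 1.326371
PV = $1,050.00 / 1.326371 = $791.63

$791.63


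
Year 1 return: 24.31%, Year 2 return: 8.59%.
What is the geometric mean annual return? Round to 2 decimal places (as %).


Formula: Geometric mean = ((1+r1)*(1+r2))^(1/2) - 1
Product: (1 + 0.2431) * (1 + 0.0859) = 1.2431 * 1.0859 = 1.349882
Square root: 1.349882^0.5 = 1.161844
Geometric mean = 1.161844 - 1 = 0.161844
As percentage: 16.18%

16.18%


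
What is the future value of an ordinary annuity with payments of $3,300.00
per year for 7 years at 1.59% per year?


Formula: FV = PMT * ((1+r)^n - 1) / r
Growth factor: (1 + 0.0159)^7 = 1.116752
Numerator: 1.116752 - 1 = 0.116752
FV = $3,300.00 * 0.116752 / 0.0159 = $24,231.54

$24,231.54


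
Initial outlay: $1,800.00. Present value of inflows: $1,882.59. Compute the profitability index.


Formula: PI = PV(cash flows) / initial investment
Substituting: PI = $1,882.59 / $1,800.00
PI = 1.0459

1.0459


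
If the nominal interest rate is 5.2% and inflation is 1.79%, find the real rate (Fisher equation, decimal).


Formula: (1 + r_real) = (1 + r_nom) / (1 + inflation)
Substituting: (1 + r_real) = 1.052 / 1.0179
(1 + r_real) = 1.0335
r_real = 1.0335 - 1 = 0.0335

0.0335


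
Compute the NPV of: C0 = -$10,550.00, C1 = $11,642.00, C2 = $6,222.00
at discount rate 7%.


Formula: NPV = C0 + C1/(1+r) + C2/(1+r)^2
Discount C1: $11,642.00 / (1 + 0.07) = $10,880.37
Discount C2: $6,222.00 / (1 + 0.07)^2 = $5,434.54
NPV = -$10,550.00 + $10,880.37 + $5,434.54 = $5,764.91

$5,764.91


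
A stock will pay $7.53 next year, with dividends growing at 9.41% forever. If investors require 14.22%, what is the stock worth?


Formula: P = D1 / (r - g)
Spread: r - g = 0.1422 - 0.0941 = 0.0481
Substituting: P = $7.53 / 0.0481
P = $156.55

$156.55


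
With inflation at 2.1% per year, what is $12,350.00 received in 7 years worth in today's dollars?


Formula: Real value = nominal / (1 + inflation)^years
Price level: (1 + 0.021)^7 = 1.156592
Real value = $12,350.00 / 1.156592 = $10,677.92

$10,677.92


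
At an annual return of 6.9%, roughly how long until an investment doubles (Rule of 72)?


Formula: Years ≈ 72 / r
Substituting: Years ≈ 72 / 6.9
Years ≈ 10.4

10.4 years


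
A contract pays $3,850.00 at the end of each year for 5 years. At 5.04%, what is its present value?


Formula: PV = PMT * (1 - (1+r)^(-n)) / r
Discount factor: (1 + 0.0504)^(-5) = 0.782035
Bracket: 1 - 0.782035 = 0.217965
PV = $3,850.00 * 0.217965 / 0.0504 = $16,650.07

$16,650.07


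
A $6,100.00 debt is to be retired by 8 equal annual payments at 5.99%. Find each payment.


Formula: PMT = PV * r / (1 - (1+r)^(-n))
Denominator: 1 - (1 + 0.0599)^(-8) = 0.372114
Numerator: $6,100.00 * 0.0599 = 365.39
PMT = 365.39 / 0.372114 = $981.93

$981.93


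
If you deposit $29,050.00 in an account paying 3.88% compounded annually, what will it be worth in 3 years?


Formula: FV = P * (1 + r)^n
Substituting: FV = $29,050.00 * (1 + 0.0388)^3
Growth factor: (1.0388)^3 = 1.120975
FV = $29,050.00 * 1.120975 = $32,564.32

$32,564.32


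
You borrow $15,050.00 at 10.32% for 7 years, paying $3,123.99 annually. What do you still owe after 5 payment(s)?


Formula: Balance = PV*(1+r)^k - PMT*((1+r)^k - 1)/r
Growth: (1 + 0.1032)^5 = 1.634072
Accumulated factor: ((1+r)^k - 1)/r = 6.144111
Balance = $15,050.00 * 1.634072 - $3,123.99 * 6.144111
Balance = $5,398.65

$5,398.65


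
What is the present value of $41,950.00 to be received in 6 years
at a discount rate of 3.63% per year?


Formula: PV = FV / (1 + r)^n
Substituting: PV = $41,950.00 / (1 + 0.0363)^6
Discount factor: (1.0363)^6 = 1.238548
PV = $41,950.00 / 1.238548 = $33,870.29

$33,870.29


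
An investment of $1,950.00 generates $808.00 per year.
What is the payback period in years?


Formula: Payback = investment / annual cash flow
Substituting: Payback = $1,950.00 / $808.00
Payback = 2.4134 years

2.4134 years


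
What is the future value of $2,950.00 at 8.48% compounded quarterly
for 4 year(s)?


Formula: FV = P * (1 + r/m)^(m*t)
Period rate: r/m = 0.0848 / 4 = 0.0212
Total periods: m*t = 4 * 4 = 16
Growth factor: (1 + 0.0212)^16 = 1.398856
FV = $2,950.00 * 1.398856 = $4,126.62

$4,126.62


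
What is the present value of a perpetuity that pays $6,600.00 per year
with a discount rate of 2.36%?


Formula: PV = C / r
Substituting: PV = $6,600.00 / 0.0236
PV = $279,661.02

$279,661.02


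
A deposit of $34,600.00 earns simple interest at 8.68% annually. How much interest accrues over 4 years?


Formula: I = P * r * t
Substituting: I = $34,600.00 * 0.0868 * 4
Step: I = $34,600.00 * 0.3472
I = $12,013.12

$12,013.12


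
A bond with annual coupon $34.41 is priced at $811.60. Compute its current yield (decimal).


Formula: Current yield = annual coupon / price
Substituting: CY = $34.41 / $811.60
CY = 0.042398

0.042398


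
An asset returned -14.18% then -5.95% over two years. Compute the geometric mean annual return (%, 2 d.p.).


Formula: Geometric mean = ((1+r1)*(1+r2))^(1/2) - 1
Product: (1 + -0.1418) * (1 + -0.0595) = 0.8582 * 0.9405 = 0.807137
Square root: 0.807137^0.5 = 0.898408
Geometric mean = 0.898408 - 1 = -0.101592
As percentage: -10.16%

-10.16%


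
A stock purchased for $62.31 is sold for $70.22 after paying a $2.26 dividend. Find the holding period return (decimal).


Formula: HPR = (P1 - P0 + D) / P0
Gain: $70.22 - $62.31 + $2.26 = $10.17
HPR = $10.17 / $62.31 = 0.1632

0.1632


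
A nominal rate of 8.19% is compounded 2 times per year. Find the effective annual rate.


Formula: EAR = (1 + r/m)^m - 1
Period rate: r/m = 0.0819 / 2 = 0.04095
Compounding: (1 + 0.04095)^2 = 1.083577
EAR = 1.083577 - 1 = 0.083577

0.083577


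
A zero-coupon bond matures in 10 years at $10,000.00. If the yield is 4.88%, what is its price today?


Formula: Price = FV / (1 + r)^n
Substituting: Price = $10,000.00 / (1 + 0.0488)^10
Discount factor: (1.0488)^10 = 1.610374
Price = $10,000.00 / 1.610374 = $6,209.74

$6,209.74


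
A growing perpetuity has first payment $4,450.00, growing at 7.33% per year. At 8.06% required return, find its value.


Formula: PV = C / (r - g)
Spread: r - g = 0.0806 - 0.0733 = 0.0073
Substituting: PV = $4,450.00 / 0.0073
PV = $609,589.04

$609,589.04


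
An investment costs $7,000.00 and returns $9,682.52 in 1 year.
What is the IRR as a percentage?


Formula: IRR = C1/C0 - 1
Substituting: IRR = $9,682.52 / $7,000.00 - 1
Ratio: 1.383217 - 1 = 0.383217
IRR = 38.3217%

38.3217%


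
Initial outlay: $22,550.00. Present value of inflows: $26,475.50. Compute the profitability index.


Formula: PI = PV(cash flows) / initial investment
Substituting: PI = $26,475.50 / $22,550.00
PI = 1.1741

1.1741


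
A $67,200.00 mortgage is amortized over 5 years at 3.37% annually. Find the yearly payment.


Formula: PMT = PV * r / (1 - (1+r)^(-n))
Denominator: 1 - (1 + 0.0337)^(-5) = 0.152719
Numerator: $67,200.00 * 0.0337 = 2264.64
PMT = 2264.64 / 0.152719 = $14,828.79

$14,828.79


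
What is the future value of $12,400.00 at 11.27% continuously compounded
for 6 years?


Formula: FV = P * e^(r*t)
Exponent: r*t = 0.1127 * 6 = 0.6762
e^(0.6762) = 1.966391
FV = $12,400.00 * 1.966391 = $24,383.25

$24,383.25


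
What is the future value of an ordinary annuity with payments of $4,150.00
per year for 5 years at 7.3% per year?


Formula: FV = PMT * ((1+r)^n - 1) / r
Growth factor: (1 + 0.073)^5 = 1.422324
Numerator: 1.422324 - 1 = 0.422324
FV = $4,150.00 * 0.422324 / 0.073 = $24,008.84

$24,008.84


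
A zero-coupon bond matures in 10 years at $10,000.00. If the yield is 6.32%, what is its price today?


Formula: Price = FV / (1 + r)^n
Substituting: Price = $10,000.00 / (1 + 0.0632)^10
Discount factor: (1.0632)^10 = 1.845651
Price = $10,000.00 / 1.845651 = $5,418.14

$5,418.14
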